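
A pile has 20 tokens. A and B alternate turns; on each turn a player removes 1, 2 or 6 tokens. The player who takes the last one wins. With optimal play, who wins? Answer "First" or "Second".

First

W/L table (W = player to move can force a win):
i:   0  1  2  3  4  5  6  7  8  9 10 11 12 13 14 15 16 17 18 19 20
     L  W  W  L  W  W  W  L  W  W  L  W  W  W  L  W  W  L  W  W  W
Position 20 is W, so the first player wins.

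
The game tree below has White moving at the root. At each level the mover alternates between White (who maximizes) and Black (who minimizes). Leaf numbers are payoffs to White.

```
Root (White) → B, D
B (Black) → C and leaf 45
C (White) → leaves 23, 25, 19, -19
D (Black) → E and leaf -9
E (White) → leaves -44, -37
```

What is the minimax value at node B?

25

C: max(23, 25, 19, -19) = 25
B: min(25, 45) = 25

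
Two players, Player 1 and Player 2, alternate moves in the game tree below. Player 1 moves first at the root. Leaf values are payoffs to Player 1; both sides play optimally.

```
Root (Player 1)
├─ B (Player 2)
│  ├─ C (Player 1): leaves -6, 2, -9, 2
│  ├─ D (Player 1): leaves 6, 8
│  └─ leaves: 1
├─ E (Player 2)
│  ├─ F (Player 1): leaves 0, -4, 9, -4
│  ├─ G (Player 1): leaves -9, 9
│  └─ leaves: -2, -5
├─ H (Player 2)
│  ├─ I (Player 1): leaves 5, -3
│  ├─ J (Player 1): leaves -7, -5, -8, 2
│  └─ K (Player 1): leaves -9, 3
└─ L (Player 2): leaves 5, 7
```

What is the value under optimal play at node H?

I: max(5, -3) = 5
J: max(-7, -5, -8, 2) = 2
K: max(-9, 3) = 3
H: min(5, 2, 3) = 2

2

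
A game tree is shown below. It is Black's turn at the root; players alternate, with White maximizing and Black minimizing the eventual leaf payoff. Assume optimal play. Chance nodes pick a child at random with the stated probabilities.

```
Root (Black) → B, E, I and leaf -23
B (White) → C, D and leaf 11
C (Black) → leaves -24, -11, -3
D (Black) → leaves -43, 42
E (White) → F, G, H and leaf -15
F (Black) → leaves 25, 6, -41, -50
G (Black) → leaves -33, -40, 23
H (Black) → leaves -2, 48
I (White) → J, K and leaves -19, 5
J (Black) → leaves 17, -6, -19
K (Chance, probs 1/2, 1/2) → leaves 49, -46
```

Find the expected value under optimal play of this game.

-23

C (Black): min(-24, -11, -3) = -24
D (Black): min(-43, 42) = -43
B (White): max(-24, -43, 11) = 11
F (Black): min(25, 6, -41, -50) = -50
G (Black): min(-33, -40, 23) = -40
H (Black): min(-2, 48) = -2
E (White): max(-50, -40, -2, -15) = -2
J (Black): min(17, -6, -19) = -19
K (Chance): 1/2·49 + 1/2·-46 = 1.5
I (White): max(-19, 1.5, -19, 5) = 5
Root (Black): min(11, -2, 5, -23) = -23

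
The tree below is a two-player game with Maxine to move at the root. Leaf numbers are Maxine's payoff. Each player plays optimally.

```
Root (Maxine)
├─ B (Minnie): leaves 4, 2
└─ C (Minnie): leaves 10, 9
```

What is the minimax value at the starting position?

B (Minnie): min(4, 2) = 2
C (Minnie): min(10, 9) = 9
Root (Maxine): max(2, 9) = 9

9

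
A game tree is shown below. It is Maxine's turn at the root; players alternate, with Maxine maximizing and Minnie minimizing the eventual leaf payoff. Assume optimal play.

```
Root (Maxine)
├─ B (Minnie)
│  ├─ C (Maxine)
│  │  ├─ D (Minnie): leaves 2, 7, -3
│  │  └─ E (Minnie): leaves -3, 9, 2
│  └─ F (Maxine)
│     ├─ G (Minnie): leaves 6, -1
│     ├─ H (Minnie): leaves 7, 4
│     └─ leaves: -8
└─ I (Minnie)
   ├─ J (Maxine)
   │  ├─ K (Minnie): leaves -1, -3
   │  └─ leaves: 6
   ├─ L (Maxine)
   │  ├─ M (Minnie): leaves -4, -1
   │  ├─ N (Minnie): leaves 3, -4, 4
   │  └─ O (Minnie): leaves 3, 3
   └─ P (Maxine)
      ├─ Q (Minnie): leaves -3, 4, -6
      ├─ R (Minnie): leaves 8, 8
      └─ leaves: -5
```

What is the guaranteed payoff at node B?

-3

D: min(2, 7, -3) = -3
E: min(-3, 9, 2) = -3
C: max(-3, -3) = -3
G: min(6, -1) = -1
H: min(7, 4) = 4
F: max(-1, 4, -8) = 4
B: min(-3, 4) = -3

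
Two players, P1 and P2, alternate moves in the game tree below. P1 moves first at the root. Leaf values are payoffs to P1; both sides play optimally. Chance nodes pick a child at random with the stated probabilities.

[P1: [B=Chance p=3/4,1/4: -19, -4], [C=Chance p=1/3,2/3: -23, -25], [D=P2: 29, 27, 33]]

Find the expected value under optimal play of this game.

27

B (Chance): 3/4·-19 + 1/4·-4 = -15.25
C (Chance): 1/3·-23 + 2/3·-25 = -24.33
D (P2): min(29, 27, 33) = 27
Root (P1): max(-15.25, -24.33, 27) = 27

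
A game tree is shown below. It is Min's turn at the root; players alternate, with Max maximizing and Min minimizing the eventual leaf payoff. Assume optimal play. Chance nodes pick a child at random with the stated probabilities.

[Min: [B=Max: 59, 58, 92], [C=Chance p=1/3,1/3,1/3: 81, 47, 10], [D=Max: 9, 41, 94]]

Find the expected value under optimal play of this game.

B (Max): max(59, 58, 92) = 92
C (Chance): 1/3·81 + 1/3·47 + 1/3·10 = 46
D (Max): max(9, 41, 94) = 94
Root (Min): min(92, 46, 94) = 46

46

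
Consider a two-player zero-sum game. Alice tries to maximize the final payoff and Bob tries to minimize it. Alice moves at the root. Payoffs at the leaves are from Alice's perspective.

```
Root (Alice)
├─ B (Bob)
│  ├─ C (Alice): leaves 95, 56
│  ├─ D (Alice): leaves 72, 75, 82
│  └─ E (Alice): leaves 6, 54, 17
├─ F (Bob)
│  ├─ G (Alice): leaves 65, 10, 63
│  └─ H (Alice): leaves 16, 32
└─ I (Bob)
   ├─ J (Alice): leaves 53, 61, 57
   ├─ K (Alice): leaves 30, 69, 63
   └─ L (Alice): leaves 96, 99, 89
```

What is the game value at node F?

32

G: max(65, 10, 63) = 65
H: max(16, 32) = 32
F: min(65, 32) = 32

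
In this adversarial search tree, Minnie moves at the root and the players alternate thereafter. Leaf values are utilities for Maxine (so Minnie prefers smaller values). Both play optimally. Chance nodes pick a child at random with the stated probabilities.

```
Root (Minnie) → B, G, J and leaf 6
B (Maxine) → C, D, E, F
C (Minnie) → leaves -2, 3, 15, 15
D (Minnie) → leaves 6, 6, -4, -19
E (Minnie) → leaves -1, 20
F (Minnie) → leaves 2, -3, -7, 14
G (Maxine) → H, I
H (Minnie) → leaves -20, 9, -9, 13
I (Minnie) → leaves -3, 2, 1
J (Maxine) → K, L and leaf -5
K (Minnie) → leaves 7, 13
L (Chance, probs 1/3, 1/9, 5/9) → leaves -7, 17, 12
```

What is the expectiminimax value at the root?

C (Minnie): min(-2, 3, 15, 15) = -2
D (Minnie): min(6, 6, -4, -19) = -19
E (Minnie): min(-1, 20) = -1
F (Minnie): min(2, -3, -7, 14) = -7
B (Maxine): max(-2, -19, -1, -7) = -1
H (Minnie): min(-20, 9, -9, 13) = -20
I (Minnie): min(-3, 2, 1) = -3
G (Maxine): max(-20, -3) = -3
K (Minnie): min(7, 13) = 7
L (Chance): 1/3·-7 + 1/9·17 + 5/9·12 = 6.22
J (Maxine): max(7, 6.22, -5) = 7
Root (Minnie): min(-1, -3, 7, 6) = -3

-3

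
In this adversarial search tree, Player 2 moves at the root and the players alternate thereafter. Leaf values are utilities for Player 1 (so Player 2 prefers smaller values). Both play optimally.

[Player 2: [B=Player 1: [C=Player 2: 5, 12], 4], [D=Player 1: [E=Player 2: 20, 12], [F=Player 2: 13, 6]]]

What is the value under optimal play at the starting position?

5

C (Player 2): min(5, 12) = 5
B (Player 1): max(5, 4) = 5
E (Player 2): min(20, 12) = 12
F (Player 2): min(13, 6) = 6
D (Player 1): max(12, 6) = 12
Root (Player 2): min(5, 12) = 5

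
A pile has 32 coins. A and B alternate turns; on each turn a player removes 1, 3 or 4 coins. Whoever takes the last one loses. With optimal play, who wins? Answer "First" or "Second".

First

Compute winning (W) and losing (L) positions by backward induction:
i:   0  1  2  3  4  5  6  7  8  9 10 11 12 13 14 15 16 17 18 19 20 21 22 23 24 25 26 27 28 29 30 31 32
     W  L  W  L  W  W  W  W  L  W  L  W  W  W  W  L  W  L  W  W  W  W  L  W  L  W  W  W  W  L  W  L  W
Position 32 is W, so the first player wins.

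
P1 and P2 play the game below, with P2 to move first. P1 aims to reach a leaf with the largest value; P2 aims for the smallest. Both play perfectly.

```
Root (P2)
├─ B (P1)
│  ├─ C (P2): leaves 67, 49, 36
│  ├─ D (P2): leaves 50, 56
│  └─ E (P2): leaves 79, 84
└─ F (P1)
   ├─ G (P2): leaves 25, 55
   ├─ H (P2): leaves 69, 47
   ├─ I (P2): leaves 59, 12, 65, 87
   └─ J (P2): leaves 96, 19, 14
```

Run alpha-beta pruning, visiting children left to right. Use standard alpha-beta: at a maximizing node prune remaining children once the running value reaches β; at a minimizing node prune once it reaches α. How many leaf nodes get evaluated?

15

C [α=-∞,β=+∞]: v=36
D [α=36,β=+∞]: v=50
E [α=50,β=+∞]: v=79
B [α=-∞,β=+∞]: v=79
G [α=-∞,β=79]: v=25
H [α=25,β=79]: v=47
I [α=47,β=79]: v=12 after child 2 ≤ α → α-cutoff, skip 2
J [α=47,β=79]: v=19 after child 2 ≤ α → α-cutoff, skip 1
F [α=-∞,β=79]: v=47
Root [α=-∞,β=+∞]: v=47
Leaves evaluated: 15 of 18.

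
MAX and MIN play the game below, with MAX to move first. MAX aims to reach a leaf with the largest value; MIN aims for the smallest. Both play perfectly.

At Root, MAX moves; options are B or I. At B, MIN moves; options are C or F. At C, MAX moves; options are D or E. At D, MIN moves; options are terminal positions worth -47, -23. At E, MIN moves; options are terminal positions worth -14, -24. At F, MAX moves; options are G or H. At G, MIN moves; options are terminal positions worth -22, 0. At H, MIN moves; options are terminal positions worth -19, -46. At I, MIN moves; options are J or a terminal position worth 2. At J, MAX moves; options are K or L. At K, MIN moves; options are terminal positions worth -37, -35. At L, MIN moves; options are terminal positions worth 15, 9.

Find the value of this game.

D (MIN): min(-47, -23) = -47
E (MIN): min(-14, -24) = -24
C (MAX): max(-47, -24) = -24
G (MIN): min(-22, 0) = -22
H (MIN): min(-19, -46) = -46
F (MAX): max(-22, -46) = -22
B (MIN): min(-24, -22) = -24
K (MIN): min(-37, -35) = -37
L (MIN): min(15, 9) = 9
J (MAX): max(-37, 9) = 9
I (MIN): min(9, 2) = 2
Root (MAX): max(-24, 2) = 2

2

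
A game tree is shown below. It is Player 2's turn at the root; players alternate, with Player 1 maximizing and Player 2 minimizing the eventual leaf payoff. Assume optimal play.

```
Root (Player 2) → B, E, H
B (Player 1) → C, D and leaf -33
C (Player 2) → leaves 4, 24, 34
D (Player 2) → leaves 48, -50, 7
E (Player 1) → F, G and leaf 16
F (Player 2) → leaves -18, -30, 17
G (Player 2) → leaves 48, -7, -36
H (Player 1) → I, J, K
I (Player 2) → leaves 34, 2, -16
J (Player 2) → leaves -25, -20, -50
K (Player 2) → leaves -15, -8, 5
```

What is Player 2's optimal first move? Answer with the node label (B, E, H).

H

C (Player 2): min(4, 24, 34) = 4
D (Player 2): min(48, -50, 7) = -50
B (Player 1): max(4, -50, -33) = 4
F (Player 2): min(-18, -30, 17) = -30
G (Player 2): min(48, -7, -36) = -36
E (Player 1): max(-30, -36, 16) = 16
I (Player 2): min(34, 2, -16) = -16
J (Player 2): min(-25, -20, -50) = -50
K (Player 2): min(-15, -8, 5) = -15
H (Player 1): max(-16, -50, -15) = -15
Root (Player 2): min(4, 16, -15) = -15
Player 2 picks the child with the lowest value: H (value -15).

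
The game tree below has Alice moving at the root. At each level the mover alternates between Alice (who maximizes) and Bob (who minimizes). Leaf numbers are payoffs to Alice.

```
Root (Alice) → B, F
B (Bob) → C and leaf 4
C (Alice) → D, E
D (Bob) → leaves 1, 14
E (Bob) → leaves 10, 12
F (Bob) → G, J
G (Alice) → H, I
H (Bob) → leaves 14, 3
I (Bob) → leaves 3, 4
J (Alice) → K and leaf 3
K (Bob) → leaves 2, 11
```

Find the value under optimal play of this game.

D (Bob): min(1, 14) = 1
E (Bob): min(10, 12) = 10
C (Alice): max(1, 10) = 10
B (Bob): min(10, 4) = 4
H (Bob): min(14, 3) = 3
I (Bob): min(3, 4) = 3
G (Alice): max(3, 3) = 3
K (Bob): min(2, 11) = 2
J (Alice): max(2, 3) = 3
F (Bob): min(3, 3) = 3
Root (Alice): max(4, 3) = 4

4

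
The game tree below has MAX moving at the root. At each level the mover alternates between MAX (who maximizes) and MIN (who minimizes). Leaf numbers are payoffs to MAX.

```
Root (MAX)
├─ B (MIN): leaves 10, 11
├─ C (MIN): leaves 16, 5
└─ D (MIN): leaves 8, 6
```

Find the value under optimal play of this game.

10

B (MIN): min(10, 11) = 10
C (MIN): min(16, 5) = 5
D (MIN): min(8, 6) = 6
Root (MAX): max(10, 5, 6) = 10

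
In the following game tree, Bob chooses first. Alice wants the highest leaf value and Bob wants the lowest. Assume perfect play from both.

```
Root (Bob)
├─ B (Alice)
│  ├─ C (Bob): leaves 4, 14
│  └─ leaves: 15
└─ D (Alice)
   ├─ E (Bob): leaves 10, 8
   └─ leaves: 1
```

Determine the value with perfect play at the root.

C (Bob): min(4, 14) = 4
B (Alice): max(4, 15) = 15
E (Bob): min(10, 8) = 8
D (Alice): max(8, 1) = 8
Root (Bob): min(15, 8) = 8

8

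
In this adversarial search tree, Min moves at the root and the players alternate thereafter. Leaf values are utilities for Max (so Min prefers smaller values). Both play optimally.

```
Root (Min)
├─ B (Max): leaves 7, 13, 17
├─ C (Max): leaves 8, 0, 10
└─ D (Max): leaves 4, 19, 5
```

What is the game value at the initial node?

10

B (Max): max(7, 13, 17) = 17
C (Max): max(8, 0, 10) = 10
D (Max): max(4, 19, 5) = 19
Root (Min): min(17, 10, 19) = 10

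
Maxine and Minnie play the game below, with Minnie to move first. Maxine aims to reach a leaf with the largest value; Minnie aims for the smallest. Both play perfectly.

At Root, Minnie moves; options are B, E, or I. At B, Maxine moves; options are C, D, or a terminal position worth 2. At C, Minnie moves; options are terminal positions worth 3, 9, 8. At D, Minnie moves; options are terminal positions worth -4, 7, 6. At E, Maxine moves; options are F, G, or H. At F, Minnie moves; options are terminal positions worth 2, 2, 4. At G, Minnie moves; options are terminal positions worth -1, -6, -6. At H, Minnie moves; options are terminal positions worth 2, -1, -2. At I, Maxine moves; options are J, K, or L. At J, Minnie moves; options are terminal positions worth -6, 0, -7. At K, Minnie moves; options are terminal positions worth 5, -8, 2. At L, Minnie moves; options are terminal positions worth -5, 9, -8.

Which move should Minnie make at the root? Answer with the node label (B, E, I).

C (Minnie): min(3, 9, 8) = 3
D (Minnie): min(-4, 7, 6) = -4
B (Maxine): max(3, -4, 2) = 3
F (Minnie): min(2, 2, 4) = 2
G (Minnie): min(-1, -6, -6) = -6
H (Minnie): min(2, -1, -2) = -2
E (Maxine): max(2, -6, -2) = 2
J (Minnie): min(-6, 0, -7) = -7
K (Minnie): min(5, -8, 2) = -8
L (Minnie): min(-5, 9, -8) = -8
I (Maxine): max(-7, -8, -8) = -7
Root (Minnie): min(3, 2, -7) = -7
Minnie picks the child with the lowest value: I (value -7).

I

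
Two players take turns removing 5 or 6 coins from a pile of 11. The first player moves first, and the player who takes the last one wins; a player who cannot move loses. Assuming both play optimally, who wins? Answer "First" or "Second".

Compute winning (W) and losing (L) positions by backward induction:
i:   0  1  2  3  4  5  6  7  8  9 10 11
     L  L  L  L  L  W  W  W  W  W  W  L
Position 11 is L, so the second player wins.

Second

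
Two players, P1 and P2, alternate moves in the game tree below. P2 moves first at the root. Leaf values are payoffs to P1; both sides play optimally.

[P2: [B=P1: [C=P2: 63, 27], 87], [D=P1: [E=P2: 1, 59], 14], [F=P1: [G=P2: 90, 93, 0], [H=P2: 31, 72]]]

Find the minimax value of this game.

14

C (P2): min(63, 27) = 27
B (P1): max(27, 87) = 87
E (P2): min(1, 59) = 1
D (P1): max(1, 14) = 14
G (P2): min(90, 93, 0) = 0
H (P2): min(31, 72) = 31
F (P1): max(0, 31) = 31
Root (P2): min(87, 14, 31) = 14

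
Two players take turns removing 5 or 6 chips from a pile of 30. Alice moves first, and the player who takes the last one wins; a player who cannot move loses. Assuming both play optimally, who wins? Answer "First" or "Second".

First

Mark each pile size as W (mover wins) or L (mover loses):
i:   0  1  2  3  4  5  6  7  8  9 10 11 12 13 14 15 16 17 18 19 20 21 22 23 24 25 26 27 28 29 30
     L  L  L  L  L  W  W  W  W  W  W  L  L  L  L  L  W  W  W  W  W  W  L  L  L  L  L  W  W  W  W
Position 30 is W, so the first player wins.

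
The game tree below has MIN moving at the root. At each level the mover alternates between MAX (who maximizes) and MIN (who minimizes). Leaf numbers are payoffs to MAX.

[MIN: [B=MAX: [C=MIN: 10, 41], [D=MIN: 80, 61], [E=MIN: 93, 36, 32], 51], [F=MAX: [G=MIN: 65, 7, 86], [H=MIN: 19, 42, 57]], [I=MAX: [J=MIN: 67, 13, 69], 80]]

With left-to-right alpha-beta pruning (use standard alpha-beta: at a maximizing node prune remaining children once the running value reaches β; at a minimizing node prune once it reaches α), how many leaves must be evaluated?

C [α=-∞,β=+∞]: v=10
D [α=10,β=+∞]: v=61
E [α=61,β=+∞]: v=36 after child 2 ≤ α → α-cutoff, skip 1
B [α=-∞,β=+∞]: v=61
G [α=-∞,β=61]: v=7
H [α=7,β=61]: v=19
F [α=-∞,β=61]: v=19
J [α=-∞,β=19]: v=13
I [α=-∞,β=19]: v=80
Root [α=-∞,β=+∞]: v=19
Leaves evaluated: 17 of 18.

17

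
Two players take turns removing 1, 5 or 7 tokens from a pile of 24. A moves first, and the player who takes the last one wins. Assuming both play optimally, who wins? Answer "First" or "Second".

Second

Positions where the player to move wins (W) vs loses (L):
i:   0  1  2  3  4  5  6  7  8  9 10 11 12 13 14 15 16 17 18 19 20 21 22 23 24
     L  W  L  W  L  W  L  W  L  W  L  W  L  W  L  W  L  W  L  W  L  W  L  W  L
Position 24 is L, so the second player wins.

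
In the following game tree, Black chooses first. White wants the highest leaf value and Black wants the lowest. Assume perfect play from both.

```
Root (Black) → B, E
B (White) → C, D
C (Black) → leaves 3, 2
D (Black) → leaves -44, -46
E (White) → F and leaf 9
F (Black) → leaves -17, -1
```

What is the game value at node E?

9

F: min(-17, -1) = -17
E: max(-17, 9) = 9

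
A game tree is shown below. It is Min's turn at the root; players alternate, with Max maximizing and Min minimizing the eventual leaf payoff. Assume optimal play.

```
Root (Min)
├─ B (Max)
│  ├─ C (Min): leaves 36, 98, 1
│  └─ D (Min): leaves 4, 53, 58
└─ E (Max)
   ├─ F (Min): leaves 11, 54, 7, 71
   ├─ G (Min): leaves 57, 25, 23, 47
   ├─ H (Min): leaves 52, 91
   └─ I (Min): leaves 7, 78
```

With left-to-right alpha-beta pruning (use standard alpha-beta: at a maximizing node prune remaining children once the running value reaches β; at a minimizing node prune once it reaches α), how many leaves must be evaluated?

C [α=-∞,β=+∞]: v=1
D [α=1,β=+∞]: v=4
B [α=-∞,β=+∞]: v=4
F [α=-∞,β=4]: v=7
E [α=-∞,β=4]: v=7 after child 1 ≥ β → β-cutoff, skip 3
Root [α=-∞,β=+∞]: v=4
Leaves evaluated: 10 of 18.

10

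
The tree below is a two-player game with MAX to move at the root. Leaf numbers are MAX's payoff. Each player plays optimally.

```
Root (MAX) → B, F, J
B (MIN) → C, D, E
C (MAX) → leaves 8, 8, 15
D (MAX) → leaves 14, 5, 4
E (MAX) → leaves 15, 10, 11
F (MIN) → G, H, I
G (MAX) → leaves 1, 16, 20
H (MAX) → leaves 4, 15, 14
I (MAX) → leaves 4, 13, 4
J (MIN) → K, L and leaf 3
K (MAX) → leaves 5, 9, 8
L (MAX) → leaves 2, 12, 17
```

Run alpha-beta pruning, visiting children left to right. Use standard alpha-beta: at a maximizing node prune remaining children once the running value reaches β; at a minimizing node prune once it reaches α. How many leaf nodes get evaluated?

C [α=-∞,β=+∞]: v=15
D [α=-∞,β=15]: v=14
E [α=-∞,β=14]: v=15 after child 1 ≥ β → β-cutoff, skip 2
B [α=-∞,β=+∞]: v=14
G [α=14,β=+∞]: v=20
H [α=14,β=20]: v=15
I [α=14,β=15]: v=13
F [α=14,β=+∞]: v=13
K [α=14,β=+∞]: v=9
J [α=14,β=+∞]: v=9 after child 1 ≤ α → α-cutoff, skip 2
Root [α=-∞,β=+∞]: v=14
Leaves evaluated: 19 of 25.

19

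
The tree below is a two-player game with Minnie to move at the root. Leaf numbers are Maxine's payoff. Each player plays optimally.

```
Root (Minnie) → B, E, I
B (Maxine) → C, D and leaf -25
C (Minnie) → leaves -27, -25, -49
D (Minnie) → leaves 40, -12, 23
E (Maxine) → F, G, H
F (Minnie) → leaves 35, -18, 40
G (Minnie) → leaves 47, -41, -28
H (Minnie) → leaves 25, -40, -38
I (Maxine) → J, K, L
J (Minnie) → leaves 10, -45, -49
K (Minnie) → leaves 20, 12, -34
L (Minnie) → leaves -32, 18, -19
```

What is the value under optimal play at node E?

F: min(35, -18, 40) = -18
G: min(47, -41, -28) = -41
H: min(25, -40, -38) = -40
E: max(-18, -41, -40) = -18

-18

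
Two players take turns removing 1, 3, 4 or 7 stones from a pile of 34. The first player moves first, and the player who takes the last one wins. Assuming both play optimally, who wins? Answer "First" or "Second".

Compute winning (W) and losing (L) positions by backward induction:
i:   0  1  2  3  4  5  6  7  8  9 10 11 12 13 14 15 16 17 18 19 20 21 22 23 24 25 26 27 28 29 30 31 32 33 34
     L  W  L  W  W  W  W  W  L  W  L  W  W  W  W  W  L  W  L  W  W  W  W  W  L  W  L  W  W  W  W  W  L  W  L
Position 34 is L, so the second player wins.

Second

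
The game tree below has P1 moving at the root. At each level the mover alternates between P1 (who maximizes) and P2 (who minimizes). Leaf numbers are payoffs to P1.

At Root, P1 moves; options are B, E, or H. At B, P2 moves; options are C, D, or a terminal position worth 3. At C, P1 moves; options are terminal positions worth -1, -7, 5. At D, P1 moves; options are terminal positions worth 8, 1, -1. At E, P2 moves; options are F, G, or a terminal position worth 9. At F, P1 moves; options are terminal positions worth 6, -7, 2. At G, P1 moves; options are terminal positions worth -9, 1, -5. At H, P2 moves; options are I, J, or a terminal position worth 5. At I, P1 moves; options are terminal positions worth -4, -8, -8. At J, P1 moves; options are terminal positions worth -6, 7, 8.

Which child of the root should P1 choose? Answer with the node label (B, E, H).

B

C (P1): max(-1, -7, 5) = 5
D (P1): max(8, 1, -1) = 8
B (P2): min(5, 8, 3) = 3
F (P1): max(6, -7, 2) = 6
G (P1): max(-9, 1, -5) = 1
E (P2): min(6, 1, 9) = 1
I (P1): max(-4, -8, -8) = -4
J (P1): max(-6, 7, 8) = 8
H (P2): min(-4, 8, 5) = -4
Root (P1): max(3, 1, -4) = 3
P1 picks the child with the highest value: B (value 3).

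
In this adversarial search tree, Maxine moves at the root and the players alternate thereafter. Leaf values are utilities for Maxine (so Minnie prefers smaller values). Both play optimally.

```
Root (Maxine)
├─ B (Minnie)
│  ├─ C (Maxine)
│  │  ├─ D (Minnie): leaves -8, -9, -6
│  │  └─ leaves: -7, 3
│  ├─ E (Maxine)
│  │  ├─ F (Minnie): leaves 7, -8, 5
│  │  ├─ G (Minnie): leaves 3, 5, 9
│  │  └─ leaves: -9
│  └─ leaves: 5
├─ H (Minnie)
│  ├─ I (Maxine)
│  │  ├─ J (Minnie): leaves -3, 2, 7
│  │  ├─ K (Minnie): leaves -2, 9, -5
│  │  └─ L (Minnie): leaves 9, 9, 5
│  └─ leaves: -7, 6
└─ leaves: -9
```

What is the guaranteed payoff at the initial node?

D (Minnie): min(-8, -9, -6) = -9
C (Maxine): max(-9, -7, 3) = 3
F (Minnie): min(7, -8, 5) = -8
G (Minnie): min(3, 5, 9) = 3
E (Maxine): max(-8, 3, -9) = 3
B (Minnie): min(3, 3, 5) = 3
J (Minnie): min(-3, 2, 7) = -3
K (Minnie): min(-2, 9, -5) = -5
L (Minnie): min(9, 9, 5) = 5
I (Maxine): max(-3, -5, 5) = 5
H (Minnie): min(5, -7, 6) = -7
Root (Maxine): max(3, -7, -9) = 3

3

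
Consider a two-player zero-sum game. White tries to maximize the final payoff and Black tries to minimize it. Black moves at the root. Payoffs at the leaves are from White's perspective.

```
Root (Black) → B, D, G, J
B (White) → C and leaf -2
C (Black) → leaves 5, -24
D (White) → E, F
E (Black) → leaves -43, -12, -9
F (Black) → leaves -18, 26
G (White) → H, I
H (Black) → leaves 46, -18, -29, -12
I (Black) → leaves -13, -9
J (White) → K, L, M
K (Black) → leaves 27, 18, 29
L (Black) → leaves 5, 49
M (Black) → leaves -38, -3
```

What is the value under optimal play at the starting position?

-18

C (Black): min(5, -24) = -24
B (White): max(-24, -2) = -2
E (Black): min(-43, -12, -9) = -43
F (Black): min(-18, 26) = -18
D (White): max(-43, -18) = -18
H (Black): min(46, -18, -29, -12) = -29
I (Black): min(-13, -9) = -13
G (White): max(-29, -13) = -13
K (Black): min(27, 18, 29) = 18
L (Black): min(5, 49) = 5
M (Black): min(-38, -3) = -38
J (White): max(18, 5, -38) = 18
Root (Black): min(-2, -18, -13, 18) = -18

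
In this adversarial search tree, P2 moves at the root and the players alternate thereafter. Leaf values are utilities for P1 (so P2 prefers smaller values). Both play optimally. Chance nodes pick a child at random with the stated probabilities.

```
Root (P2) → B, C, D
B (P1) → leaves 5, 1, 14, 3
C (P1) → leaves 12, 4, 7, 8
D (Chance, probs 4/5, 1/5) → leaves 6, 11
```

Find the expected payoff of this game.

B (P1): max(5, 1, 14, 3) = 14
C (P1): max(12, 4, 7, 8) = 12
D (Chance): 4/5·6 + 1/5·11 = 7
Root (P2): min(14, 12, 7) = 7

7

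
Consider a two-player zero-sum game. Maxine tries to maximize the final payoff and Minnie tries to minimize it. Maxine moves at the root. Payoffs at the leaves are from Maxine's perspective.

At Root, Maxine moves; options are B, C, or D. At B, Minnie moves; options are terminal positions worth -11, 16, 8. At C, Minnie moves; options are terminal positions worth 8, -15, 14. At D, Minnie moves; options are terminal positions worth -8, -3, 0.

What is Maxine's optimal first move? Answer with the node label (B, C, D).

D

B (Minnie): min(-11, 16, 8) = -11
C (Minnie): min(8, -15, 14) = -15
D (Minnie): min(-8, -3, 0) = -8
Root (Maxine): max(-11, -15, -8) = -8
Maxine picks the child with the highest value: D (value -8).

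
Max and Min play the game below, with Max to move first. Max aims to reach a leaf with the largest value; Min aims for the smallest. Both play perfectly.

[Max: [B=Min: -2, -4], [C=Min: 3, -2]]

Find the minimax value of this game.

B (Min): min(-2, -4) = -4
C (Min): min(3, -2) = -2
Root (Max): max(-4, -2) = -2

-2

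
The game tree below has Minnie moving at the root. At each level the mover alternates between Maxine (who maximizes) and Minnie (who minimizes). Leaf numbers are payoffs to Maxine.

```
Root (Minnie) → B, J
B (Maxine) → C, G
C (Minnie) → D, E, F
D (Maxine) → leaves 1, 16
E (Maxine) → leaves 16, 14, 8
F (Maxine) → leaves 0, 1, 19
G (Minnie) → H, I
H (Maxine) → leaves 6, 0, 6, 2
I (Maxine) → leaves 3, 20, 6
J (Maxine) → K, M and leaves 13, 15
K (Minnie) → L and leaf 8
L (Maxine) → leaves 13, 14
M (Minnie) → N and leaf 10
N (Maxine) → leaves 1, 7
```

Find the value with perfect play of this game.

D (Maxine): max(1, 16) = 16
E (Maxine): max(16, 14, 8) = 16
F (Maxine): max(0, 1, 19) = 19
C (Minnie): min(16, 16, 19) = 16
H (Maxine): max(6, 0, 6, 2) = 6
I (Maxine): max(3, 20, 6) = 20
G (Minnie): min(6, 20) = 6
B (Maxine): max(16, 6) = 16
L (Maxine): max(13, 14) = 14
K (Minnie): min(14, 8) = 8
N (Maxine): max(1, 7) = 7
M (Minnie): min(7, 10) = 7
J (Maxine): max(8, 7, 13, 15) = 15
Root (Minnie): min(16, 15) = 15

15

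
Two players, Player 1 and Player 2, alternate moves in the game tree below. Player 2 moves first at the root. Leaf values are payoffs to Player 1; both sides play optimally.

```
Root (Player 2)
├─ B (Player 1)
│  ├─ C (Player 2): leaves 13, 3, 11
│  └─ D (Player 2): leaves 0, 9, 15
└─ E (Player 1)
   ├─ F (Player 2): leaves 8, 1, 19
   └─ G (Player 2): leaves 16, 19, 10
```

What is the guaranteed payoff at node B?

3

C: min(13, 3, 11) = 3
D: min(0, 9, 15) = 0
B: max(3, 0) = 3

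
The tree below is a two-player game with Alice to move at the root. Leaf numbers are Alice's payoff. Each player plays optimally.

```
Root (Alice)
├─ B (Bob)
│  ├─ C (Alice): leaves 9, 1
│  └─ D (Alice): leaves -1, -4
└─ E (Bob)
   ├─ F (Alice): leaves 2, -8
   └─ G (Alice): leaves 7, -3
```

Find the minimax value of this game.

2

C (Alice): max(9, 1) = 9
D (Alice): max(-1, -4) = -1
B (Bob): min(9, -1) = -1
F (Alice): max(2, -8) = 2
G (Alice): max(7, -3) = 7
E (Bob): min(2, 7) = 2
Root (Alice): max(-1, 2) = 2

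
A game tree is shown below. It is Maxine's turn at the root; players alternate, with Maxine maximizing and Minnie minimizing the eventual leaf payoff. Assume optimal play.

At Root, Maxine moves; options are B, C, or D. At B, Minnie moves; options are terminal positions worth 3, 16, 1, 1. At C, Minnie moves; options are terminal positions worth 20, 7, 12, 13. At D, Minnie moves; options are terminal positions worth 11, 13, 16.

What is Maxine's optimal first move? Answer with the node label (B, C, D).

B (Minnie): min(3, 16, 1, 1) = 1
C (Minnie): min(20, 7, 12, 13) = 7
D (Minnie): min(11, 13, 16) = 11
Root (Maxine): max(1, 7, 11) = 11
Maxine picks the child with the highest value: D (value 11).

D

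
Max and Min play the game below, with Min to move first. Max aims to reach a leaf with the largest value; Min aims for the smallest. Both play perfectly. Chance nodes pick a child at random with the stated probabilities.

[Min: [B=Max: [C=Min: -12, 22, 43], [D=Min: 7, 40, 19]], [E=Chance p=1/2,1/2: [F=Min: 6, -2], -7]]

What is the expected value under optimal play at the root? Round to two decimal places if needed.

-4.5

C (Min): min(-12, 22, 43) = -12
D (Min): min(7, 40, 19) = 7
B (Max): max(-12, 7) = 7
F (Min): min(6, -2) = -2
E (Chance): 1/2·-2 + 1/2·-7 = -4.5
Root (Min): min(7, -4.5) = -4.5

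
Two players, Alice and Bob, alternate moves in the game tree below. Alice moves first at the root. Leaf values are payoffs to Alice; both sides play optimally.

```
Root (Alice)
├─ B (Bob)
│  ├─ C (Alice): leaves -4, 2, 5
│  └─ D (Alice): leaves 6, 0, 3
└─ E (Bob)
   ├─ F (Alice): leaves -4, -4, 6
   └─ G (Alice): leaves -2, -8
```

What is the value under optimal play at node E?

F: max(-4, -4, 6) = 6
G: max(-2, -8) = -2
E: min(6, -2) = -2

-2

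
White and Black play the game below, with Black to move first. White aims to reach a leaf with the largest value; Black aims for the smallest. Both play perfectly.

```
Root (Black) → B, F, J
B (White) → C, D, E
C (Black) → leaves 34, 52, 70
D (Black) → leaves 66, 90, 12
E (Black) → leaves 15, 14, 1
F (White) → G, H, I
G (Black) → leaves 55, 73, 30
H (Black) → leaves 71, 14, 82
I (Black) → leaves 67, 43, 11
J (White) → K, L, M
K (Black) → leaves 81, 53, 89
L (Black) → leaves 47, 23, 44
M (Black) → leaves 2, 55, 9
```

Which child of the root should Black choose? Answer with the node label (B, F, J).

F

C (Black): min(34, 52, 70) = 34
D (Black): min(66, 90, 12) = 12
E (Black): min(15, 14, 1) = 1
B (White): max(34, 12, 1) = 34
G (Black): min(55, 73, 30) = 30
H (Black): min(71, 14, 82) = 14
I (Black): min(67, 43, 11) = 11
F (White): max(30, 14, 11) = 30
K (Black): min(81, 53, 89) = 53
L (Black): min(47, 23, 44) = 23
M (Black): min(2, 55, 9) = 2
J (White): max(53, 23, 2) = 53
Root (Black): min(34, 30, 53) = 30
Black picks the child with the lowest value: F (value 30).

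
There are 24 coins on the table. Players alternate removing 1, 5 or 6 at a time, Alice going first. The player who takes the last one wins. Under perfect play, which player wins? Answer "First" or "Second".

Mark each pile size as W (mover wins) or L (mover loses):
i:   0  1  2  3  4  5  6  7  8  9 10 11 12 13 14 15 16 17 18 19 20 21 22 23 24
     L  W  L  W  L  W  W  W  W  W  W  L  W  L  W  L  W  W  W  W  W  W  L  W  L
Position 24 is L, so the second player wins.

Second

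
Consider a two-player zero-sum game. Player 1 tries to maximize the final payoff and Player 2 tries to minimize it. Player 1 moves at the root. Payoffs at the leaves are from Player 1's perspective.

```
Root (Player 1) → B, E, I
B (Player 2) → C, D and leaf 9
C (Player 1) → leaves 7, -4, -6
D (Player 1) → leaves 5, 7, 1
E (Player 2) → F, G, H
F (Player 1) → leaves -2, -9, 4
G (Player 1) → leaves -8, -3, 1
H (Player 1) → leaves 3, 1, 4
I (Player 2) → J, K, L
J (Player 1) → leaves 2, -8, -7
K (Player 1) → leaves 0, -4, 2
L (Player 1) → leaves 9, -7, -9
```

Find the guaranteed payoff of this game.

7

C (Player 1): max(7, -4, -6) = 7
D (Player 1): max(5, 7, 1) = 7
B (Player 2): min(7, 7, 9) = 7
F (Player 1): max(-2, -9, 4) = 4
G (Player 1): max(-8, -3, 1) = 1
H (Player 1): max(3, 1, 4) = 4
E (Player 2): min(4, 1, 4) = 1
J (Player 1): max(2, -8, -7) = 2
K (Player 1): max(0, -4, 2) = 2
L (Player 1): max(9, -7, -9) = 9
I (Player 2): min(2, 2, 9) = 2
Root (Player 1): max(7, 1, 2) = 7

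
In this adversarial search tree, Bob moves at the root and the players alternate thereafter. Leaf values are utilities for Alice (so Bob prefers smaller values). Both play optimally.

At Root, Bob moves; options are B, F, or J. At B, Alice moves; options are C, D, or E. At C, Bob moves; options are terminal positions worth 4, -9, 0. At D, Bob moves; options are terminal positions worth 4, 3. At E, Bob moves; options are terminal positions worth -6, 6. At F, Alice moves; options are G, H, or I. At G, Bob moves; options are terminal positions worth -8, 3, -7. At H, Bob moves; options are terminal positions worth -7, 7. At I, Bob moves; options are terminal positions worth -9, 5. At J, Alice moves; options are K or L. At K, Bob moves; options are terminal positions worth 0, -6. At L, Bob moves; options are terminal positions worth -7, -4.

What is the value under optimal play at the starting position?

-7

C (Bob): min(4, -9, 0) = -9
D (Bob): min(4, 3) = 3
E (Bob): min(-6, 6) = -6
B (Alice): max(-9, 3, -6) = 3
G (Bob): min(-8, 3, -7) = -8
H (Bob): min(-7, 7) = -7
I (Bob): min(-9, 5) = -9
F (Alice): max(-8, -7, -9) = -7
K (Bob): min(0, -6) = -6
L (Bob): min(-7, -4) = -7
J (Alice): max(-6, -7) = -6
Root (Bob): min(3, -7, -6) = -7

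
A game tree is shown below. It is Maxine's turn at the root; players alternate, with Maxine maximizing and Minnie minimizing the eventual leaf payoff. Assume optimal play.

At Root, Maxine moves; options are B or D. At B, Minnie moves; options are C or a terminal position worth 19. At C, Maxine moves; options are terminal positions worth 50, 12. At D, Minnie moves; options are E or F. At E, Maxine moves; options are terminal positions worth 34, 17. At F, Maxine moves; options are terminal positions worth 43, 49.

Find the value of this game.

C (Maxine): max(50, 12) = 50
B (Minnie): min(50, 19) = 19
E (Maxine): max(34, 17) = 34
F (Maxine): max(43, 49) = 49
D (Minnie): min(34, 49) = 34
Root (Maxine): max(19, 34) = 34

34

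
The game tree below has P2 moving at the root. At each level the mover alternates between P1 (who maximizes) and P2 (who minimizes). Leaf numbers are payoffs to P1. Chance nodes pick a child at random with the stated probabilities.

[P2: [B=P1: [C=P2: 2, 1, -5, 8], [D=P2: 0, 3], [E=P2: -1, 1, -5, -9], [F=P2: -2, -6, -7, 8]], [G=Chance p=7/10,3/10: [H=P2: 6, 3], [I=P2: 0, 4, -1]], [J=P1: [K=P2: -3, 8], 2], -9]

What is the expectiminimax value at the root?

-9

C (P2): min(2, 1, -5, 8) = -5
D (P2): min(0, 3) = 0
E (P2): min(-1, 1, -5, -9) = -9
F (P2): min(-2, -6, -7, 8) = -7
B (P1): max(-5, 0, -9, -7) = 0
H (P2): min(6, 3) = 3
I (P2): min(0, 4, -1) = -1
G (Chance): 7/10·3 + 3/10·-1 = 1.8
K (P2): min(-3, 8) = -3
J (P1): max(-3, 2) = 2
Root (P2): min(0, 1.8, 2, -9) = -9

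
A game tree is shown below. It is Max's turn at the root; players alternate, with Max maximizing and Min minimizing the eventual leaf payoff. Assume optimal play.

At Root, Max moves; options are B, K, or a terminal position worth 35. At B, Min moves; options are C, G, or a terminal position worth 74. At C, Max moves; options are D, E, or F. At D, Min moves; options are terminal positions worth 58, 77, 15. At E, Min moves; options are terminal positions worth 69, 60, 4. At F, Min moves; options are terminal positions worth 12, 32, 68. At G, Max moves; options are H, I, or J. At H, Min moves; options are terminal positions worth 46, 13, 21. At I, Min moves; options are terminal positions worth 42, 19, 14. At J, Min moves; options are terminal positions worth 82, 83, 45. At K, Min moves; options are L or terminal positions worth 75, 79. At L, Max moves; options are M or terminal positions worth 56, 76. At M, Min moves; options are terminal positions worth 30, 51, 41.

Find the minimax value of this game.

75

D (Min): min(58, 77, 15) = 15
E (Min): min(69, 60, 4) = 4
F (Min): min(12, 32, 68) = 12
C (Max): max(15, 4, 12) = 15
H (Min): min(46, 13, 21) = 13
I (Min): min(42, 19, 14) = 14
J (Min): min(82, 83, 45) = 45
G (Max): max(13, 14, 45) = 45
B (Min): min(15, 45, 74) = 15
M (Min): min(30, 51, 41) = 30
L (Max): max(30, 56, 76) = 76
K (Min): min(76, 75, 79) = 75
Root (Max): max(15, 75, 35) = 75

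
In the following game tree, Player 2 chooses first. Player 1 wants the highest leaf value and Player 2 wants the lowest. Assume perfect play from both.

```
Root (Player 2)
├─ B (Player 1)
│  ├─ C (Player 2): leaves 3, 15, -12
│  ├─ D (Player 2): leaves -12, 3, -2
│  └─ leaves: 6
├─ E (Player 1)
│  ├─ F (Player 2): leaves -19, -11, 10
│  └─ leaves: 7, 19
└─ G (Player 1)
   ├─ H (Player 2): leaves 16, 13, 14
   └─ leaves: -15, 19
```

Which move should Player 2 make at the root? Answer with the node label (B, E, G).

B

C (Player 2): min(3, 15, -12) = -12
D (Player 2): min(-12, 3, -2) = -12
B (Player 1): max(-12, -12, 6) = 6
F (Player 2): min(-19, -11, 10) = -19
E (Player 1): max(-19, 7, 19) = 19
H (Player 2): min(16, 13, 14) = 13
G (Player 1): max(13, -15, 19) = 19
Root (Player 2): min(6, 19, 19) = 6
Player 2 picks the child with the lowest value: B (value 6).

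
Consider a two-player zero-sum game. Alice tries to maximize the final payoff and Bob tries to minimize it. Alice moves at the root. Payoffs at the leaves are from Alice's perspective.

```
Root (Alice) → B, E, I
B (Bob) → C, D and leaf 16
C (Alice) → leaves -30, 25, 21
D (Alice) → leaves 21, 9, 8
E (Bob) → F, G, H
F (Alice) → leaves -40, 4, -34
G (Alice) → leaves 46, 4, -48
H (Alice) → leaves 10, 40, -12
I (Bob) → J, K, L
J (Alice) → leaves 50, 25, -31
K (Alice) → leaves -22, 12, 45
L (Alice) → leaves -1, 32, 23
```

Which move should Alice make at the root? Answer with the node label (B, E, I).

C (Alice): max(-30, 25, 21) = 25
D (Alice): max(21, 9, 8) = 21
B (Bob): min(25, 21, 16) = 16
F (Alice): max(-40, 4, -34) = 4
G (Alice): max(46, 4, -48) = 46
H (Alice): max(10, 40, -12) = 40
E (Bob): min(4, 46, 40) = 4
J (Alice): max(50, 25, -31) = 50
K (Alice): max(-22, 12, 45) = 45
L (Alice): max(-1, 32, 23) = 32
I (Bob): min(50, 45, 32) = 32
Root (Alice): max(16, 4, 32) = 32
Alice picks the child with the highest value: I (value 32).

I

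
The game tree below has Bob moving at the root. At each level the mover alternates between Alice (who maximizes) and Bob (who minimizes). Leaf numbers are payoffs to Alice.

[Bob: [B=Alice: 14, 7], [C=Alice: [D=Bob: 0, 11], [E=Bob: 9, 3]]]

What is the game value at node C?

D: min(0, 11) = 0
E: min(9, 3) = 3
C: max(0, 3) = 3

3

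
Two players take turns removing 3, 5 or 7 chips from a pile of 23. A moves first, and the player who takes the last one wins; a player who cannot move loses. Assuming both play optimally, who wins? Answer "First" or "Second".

W/L table (W = player to move can force a win):
i:   0  1  2  3  4  5  6  7  8  9 10 11 12 13 14 15 16 17 18 19 20 21 22 23
     L  L  L  W  W  W  W  W  W  W  L  L  L  W  W  W  W  W  W  W  L  L  L  W
Position 23 is W, so the first player wins.

First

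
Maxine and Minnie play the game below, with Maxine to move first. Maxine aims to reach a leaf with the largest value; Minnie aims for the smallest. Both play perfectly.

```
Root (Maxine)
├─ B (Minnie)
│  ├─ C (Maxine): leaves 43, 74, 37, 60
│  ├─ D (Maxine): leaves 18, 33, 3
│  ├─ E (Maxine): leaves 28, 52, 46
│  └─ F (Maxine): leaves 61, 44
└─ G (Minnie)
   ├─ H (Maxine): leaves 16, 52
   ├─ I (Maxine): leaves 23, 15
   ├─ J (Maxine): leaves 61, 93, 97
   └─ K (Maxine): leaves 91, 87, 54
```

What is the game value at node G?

H: max(16, 52) = 52
I: max(23, 15) = 23
J: max(61, 93, 97) = 97
K: max(91, 87, 54) = 91
G: min(52, 23, 97, 91) = 23

23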